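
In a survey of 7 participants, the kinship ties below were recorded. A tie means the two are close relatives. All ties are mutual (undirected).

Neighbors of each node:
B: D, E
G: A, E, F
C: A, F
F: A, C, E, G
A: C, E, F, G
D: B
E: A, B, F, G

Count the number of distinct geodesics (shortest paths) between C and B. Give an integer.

The shortest distance is 3. The length-3 paths are: C–F–E–B; C–A–E–B.
That gives 2 distinct shortest paths.

2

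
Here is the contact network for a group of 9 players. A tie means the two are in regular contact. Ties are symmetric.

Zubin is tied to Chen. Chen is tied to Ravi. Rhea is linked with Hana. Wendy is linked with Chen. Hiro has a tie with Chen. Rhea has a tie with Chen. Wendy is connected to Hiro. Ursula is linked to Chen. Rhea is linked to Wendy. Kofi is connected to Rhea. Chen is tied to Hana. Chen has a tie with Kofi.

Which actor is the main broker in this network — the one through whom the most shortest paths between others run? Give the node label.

Unnormalized betweenness of each node: Chen:22, Hana:0, Hiro:0, Kofi:0, Ravi:0, Rhea:3/2, Ursula:0, Wendy:1/2, Zubin:0.
Chen has the largest value, 22, making it the main broker — the node through which the most shortest paths run.

Chen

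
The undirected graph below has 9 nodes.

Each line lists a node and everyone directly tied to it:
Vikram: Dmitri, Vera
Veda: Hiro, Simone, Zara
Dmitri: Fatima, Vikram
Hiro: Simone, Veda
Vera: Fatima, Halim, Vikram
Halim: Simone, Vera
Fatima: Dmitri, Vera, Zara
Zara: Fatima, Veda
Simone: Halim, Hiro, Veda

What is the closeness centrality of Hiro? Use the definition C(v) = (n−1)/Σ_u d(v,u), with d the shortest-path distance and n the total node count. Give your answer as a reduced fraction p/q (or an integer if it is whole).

Distances from Hiro: Dmitri:4, Fatima:3, Halim:2, Simone:1, Veda:1, Vera:3, Vikram:4, Zara:2. Sum = 20.
n = 9, so closeness = 8/20 = 2/5.

2/5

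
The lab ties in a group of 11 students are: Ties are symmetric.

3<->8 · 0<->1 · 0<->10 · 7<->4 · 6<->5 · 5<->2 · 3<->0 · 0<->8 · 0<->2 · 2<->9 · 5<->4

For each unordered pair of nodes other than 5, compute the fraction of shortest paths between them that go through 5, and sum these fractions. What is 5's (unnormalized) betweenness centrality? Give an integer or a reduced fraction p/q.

Pairs whose geodesics pass through 5 — 4–3: 1; 4–10: 1; 4–8: 1; 4–6: 1; 4–0: 1; 4–2: 1; 4–9: 1; 4–1: 1; 3–6: 1; 3–7: 1; 10–6: 1; 10–7: 1; 8–6: 1; 8–7: 1 … (+9 more pairs).
All other pairs contribute 0.
Summing the contributions gives betweenness(5) = 23.

23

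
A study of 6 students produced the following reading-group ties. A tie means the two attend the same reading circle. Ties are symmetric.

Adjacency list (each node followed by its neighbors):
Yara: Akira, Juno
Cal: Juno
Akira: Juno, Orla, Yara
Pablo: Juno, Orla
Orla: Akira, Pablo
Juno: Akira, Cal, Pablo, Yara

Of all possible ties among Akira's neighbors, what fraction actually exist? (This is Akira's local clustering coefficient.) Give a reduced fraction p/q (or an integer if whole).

Akira's neighbors: Juno, Orla, and Yara (k = 3).
Possible neighbor pairs: C(3,2) = 3. Edges among them: Juno–Yara → e = 1.
Clustering(Akira) = 1/3.

1/3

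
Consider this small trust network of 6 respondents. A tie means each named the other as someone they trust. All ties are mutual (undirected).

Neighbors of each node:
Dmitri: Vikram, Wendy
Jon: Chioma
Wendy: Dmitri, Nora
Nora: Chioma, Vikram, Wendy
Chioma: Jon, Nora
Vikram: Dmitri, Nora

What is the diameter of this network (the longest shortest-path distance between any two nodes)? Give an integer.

Eccentricity of each node (its greatest distance to any other): Chioma:3, Dmitri:4, Jon:4, Nora:2, Vikram:3, Wendy:3.
The maximum eccentricity is 4, realized for instance by the pair Jon–Dmitri via Jon – Chioma – Nora – Wendy – Dmitri. So the diameter is 4.

4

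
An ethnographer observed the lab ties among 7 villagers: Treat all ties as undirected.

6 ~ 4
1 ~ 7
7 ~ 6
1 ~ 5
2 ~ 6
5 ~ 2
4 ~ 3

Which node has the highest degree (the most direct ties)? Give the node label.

6

Degrees — 1:2, 2:2, 3:1, 4:2, 5:2, 6:3, 7:2.
The maximum is 3, attained only by 6.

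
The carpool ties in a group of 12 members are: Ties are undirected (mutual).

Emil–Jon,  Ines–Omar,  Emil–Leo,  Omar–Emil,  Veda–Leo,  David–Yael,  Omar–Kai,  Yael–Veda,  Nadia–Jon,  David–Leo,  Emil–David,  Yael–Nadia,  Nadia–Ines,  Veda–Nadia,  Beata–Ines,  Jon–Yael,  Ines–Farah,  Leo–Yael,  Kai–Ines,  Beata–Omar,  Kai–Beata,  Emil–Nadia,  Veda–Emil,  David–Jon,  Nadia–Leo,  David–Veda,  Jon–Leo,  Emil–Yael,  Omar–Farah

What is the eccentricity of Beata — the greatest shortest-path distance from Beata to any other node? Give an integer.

3

Distances from Beata: David:3, Emil:2, Farah:2, Ines:1, Jon:3, Kai:1, Leo:3, Nadia:2, Omar:1, Veda:3, Yael:3.
The largest is 3 (to David, Veda, Yael, Jon, and Leo), so the eccentricity of Beata is 3.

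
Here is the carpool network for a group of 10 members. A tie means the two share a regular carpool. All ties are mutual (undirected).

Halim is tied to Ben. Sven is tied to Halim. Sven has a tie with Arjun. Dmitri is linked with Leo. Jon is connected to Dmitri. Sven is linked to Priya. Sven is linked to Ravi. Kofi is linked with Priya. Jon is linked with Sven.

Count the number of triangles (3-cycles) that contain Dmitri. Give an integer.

0

Dmitri's neighbors are Jon and Leo, but none of them are tied to each other, so no triangle contains Dmitri.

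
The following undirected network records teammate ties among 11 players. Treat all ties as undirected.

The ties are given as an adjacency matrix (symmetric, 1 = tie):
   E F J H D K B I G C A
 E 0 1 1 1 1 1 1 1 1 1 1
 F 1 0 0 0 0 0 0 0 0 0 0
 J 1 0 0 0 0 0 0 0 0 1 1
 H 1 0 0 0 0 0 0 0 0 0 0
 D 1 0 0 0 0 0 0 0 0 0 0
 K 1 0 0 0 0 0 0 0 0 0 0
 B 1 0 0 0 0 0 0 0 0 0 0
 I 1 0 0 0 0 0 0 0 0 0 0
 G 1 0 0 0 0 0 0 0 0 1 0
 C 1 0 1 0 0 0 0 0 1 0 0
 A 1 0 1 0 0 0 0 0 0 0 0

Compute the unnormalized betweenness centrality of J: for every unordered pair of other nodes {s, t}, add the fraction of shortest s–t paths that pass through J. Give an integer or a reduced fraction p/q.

Pairs whose geodesics pass through J — C–A: 1/2.
All other pairs contribute 0.
Summing the contributions gives betweenness(J) = 1/2.

1/2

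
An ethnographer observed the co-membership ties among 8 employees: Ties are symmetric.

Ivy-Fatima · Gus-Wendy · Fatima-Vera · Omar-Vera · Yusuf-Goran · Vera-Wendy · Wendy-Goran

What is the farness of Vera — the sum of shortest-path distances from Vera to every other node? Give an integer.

12

Distances from Vera: Fatima:1, Goran:2, Gus:2, Ivy:2, Omar:1, Wendy:1, Yusuf:3.
Sum = 1 + 2 + 2 + 2 + 1 + 1 + 3 = 12.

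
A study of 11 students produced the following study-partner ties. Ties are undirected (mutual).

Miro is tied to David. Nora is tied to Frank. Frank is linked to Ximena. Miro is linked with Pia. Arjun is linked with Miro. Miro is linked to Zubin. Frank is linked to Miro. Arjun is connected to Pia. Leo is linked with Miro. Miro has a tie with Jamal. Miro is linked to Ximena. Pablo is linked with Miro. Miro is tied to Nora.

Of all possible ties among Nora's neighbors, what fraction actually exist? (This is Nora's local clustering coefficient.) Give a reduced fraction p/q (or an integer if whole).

1

Nora's neighbors: Frank and Miro (k = 2).
Possible neighbor pairs: C(2,2) = 1. Edges among them: Frank–Miro → e = 1.
Clustering(Nora) = 1/1.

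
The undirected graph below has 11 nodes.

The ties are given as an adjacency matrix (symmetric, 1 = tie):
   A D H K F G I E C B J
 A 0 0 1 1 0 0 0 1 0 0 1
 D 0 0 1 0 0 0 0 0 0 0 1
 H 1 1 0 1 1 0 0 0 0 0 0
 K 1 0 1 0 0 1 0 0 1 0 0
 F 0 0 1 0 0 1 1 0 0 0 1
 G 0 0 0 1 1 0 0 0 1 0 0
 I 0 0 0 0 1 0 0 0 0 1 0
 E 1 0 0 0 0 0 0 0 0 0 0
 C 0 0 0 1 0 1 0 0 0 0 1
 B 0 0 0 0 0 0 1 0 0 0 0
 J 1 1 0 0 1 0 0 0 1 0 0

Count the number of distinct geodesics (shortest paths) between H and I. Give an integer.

1

The shortest distance is 2, and the only length-2 path is H–F–I. So there is exactly 1 shortest path.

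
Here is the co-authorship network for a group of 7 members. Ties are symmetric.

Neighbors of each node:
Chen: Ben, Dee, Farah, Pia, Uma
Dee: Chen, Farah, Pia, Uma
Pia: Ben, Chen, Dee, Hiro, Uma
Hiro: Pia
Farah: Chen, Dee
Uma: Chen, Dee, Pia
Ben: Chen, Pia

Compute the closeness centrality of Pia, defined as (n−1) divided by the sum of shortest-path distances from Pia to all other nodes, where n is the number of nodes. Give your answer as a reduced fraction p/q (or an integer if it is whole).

6/7

Distances from Pia: Ben:1, Chen:1, Dee:1, Farah:2, Hiro:1, Uma:1. Sum = 7.
n = 7, so closeness = 6/7.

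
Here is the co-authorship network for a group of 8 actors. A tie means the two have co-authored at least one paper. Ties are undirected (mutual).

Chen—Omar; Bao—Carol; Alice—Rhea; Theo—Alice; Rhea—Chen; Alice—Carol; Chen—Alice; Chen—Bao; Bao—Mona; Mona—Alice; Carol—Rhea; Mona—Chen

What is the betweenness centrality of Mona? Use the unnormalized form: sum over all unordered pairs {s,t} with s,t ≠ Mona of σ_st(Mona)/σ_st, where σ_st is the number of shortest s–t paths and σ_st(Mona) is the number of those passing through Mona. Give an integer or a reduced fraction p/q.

2/3

Pairs whose geodesics pass through Mona — Bao–Alice: 1/3; Bao–Theo: 1/3.
All other pairs contribute 0.
Summing the contributions gives betweenness(Mona) = 2/3.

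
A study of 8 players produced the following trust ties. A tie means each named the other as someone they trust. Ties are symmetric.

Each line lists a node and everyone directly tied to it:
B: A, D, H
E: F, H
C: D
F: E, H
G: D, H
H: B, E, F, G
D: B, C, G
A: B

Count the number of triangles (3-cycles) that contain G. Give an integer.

0

G's neighbors are D and H, but none of them are tied to each other, so no triangle contains G.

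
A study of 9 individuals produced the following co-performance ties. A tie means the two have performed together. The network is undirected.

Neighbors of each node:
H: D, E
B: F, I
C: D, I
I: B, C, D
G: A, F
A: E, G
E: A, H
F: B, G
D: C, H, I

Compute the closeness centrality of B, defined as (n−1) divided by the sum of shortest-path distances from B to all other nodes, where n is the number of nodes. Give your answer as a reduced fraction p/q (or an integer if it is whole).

Distances from B: A:3, C:2, D:2, E:4, F:1, G:2, H:3, I:1. Sum = 18.
n = 9, so closeness = 8/18 = 4/9.

4/9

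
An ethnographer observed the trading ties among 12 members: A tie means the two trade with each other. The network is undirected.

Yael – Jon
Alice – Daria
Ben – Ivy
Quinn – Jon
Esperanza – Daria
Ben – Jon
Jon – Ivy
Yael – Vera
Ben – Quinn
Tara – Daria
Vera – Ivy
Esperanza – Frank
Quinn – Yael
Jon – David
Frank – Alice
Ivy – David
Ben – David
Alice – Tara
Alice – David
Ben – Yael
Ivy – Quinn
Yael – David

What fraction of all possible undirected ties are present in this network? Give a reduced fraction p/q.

1/3

There are 22 edges and 12 nodes, so the maximum possible is C(12,2) = 66.
Density = 22/66 = 1/3.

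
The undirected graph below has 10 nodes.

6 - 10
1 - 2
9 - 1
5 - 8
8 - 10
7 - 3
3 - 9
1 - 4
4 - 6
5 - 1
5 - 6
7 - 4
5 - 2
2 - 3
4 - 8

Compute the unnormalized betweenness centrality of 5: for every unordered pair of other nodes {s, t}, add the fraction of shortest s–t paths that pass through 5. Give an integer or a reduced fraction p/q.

Pairs whose geodesics pass through 5 — 1–8: 1/2; 1–10: 2/4; 1–6: 1/2; 2–8: 1; 2–10: 2/2; 2–6: 1; 8–6: 1/3; 8–3: 1/2; 8–9: 1/2; 10–3: 2/4; 10–9: 2/4; 6–3: 1/2; 6–9: 1/2.
All other pairs contribute 0.
Summing the contributions gives betweenness(5) = 47/6.

47/6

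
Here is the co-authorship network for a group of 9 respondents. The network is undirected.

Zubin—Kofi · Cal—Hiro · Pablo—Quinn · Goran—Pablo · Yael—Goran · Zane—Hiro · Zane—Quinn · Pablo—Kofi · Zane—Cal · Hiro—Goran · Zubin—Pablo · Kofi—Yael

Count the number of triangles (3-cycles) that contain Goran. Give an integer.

Goran's neighbors are Hiro, Pablo, and Yael, but none of them are tied to each other, so no triangle contains Goran.

0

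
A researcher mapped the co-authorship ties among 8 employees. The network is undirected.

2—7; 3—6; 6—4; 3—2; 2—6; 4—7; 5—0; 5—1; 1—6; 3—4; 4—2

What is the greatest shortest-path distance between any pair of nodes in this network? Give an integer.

Eccentricity of each node (its greatest distance to any other): 0:5, 1:3, 2:4, 3:4, 4:4, 5:4, 6:3, 7:5.
The maximum eccentricity is 5, realized for instance by the pair 0–7 via 0 – 5 – 1 – 6 – 2 – 7. So the diameter is 5.

5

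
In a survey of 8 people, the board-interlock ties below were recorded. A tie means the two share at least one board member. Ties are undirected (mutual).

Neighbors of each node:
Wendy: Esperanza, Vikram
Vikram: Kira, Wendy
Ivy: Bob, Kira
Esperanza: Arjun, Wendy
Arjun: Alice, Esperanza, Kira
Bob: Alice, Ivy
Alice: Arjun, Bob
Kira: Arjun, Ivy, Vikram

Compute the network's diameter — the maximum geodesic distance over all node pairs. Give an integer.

4

Eccentricity of each node (its greatest distance to any other): Alice:3, Arjun:2, Bob:4, Esperanza:3, Ivy:3, Kira:2, Vikram:3, Wendy:4.
The maximum eccentricity is 4, realized for instance by the pair Wendy–Bob via Wendy – Vikram – Kira – Ivy – Bob. So the diameter is 4.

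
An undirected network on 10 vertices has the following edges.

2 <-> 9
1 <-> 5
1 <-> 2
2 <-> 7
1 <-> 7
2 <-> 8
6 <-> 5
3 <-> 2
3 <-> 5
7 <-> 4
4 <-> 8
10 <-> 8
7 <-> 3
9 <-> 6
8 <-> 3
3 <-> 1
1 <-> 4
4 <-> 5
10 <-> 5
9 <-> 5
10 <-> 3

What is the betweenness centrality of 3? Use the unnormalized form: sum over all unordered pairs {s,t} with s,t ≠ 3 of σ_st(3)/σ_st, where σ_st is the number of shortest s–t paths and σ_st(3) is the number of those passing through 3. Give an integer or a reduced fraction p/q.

Pairs whose geodesics pass through 3 — 8–6: 1/4; 8–1: 1/3; 8–5: 1/3; 8–7: 1/3; 6–7: 1/4; 1–10: 1/2; 10–7: 1; 10–2: 1/2; 5–7: 1/3; 5–2: 1/3.
All other pairs contribute 0.
Summing the contributions gives betweenness(3) = 25/6.

25/6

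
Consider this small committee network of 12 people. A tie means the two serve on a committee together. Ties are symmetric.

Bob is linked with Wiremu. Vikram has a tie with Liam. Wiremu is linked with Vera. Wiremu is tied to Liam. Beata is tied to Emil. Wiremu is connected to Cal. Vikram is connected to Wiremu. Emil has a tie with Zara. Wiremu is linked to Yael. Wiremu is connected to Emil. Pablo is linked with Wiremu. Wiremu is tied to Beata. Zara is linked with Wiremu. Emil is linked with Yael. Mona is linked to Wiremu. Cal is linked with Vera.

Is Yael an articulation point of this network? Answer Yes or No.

Even without Yael, every remaining node can still reach every other (the residual graph is connected), so Yael is not a cut vertex.

No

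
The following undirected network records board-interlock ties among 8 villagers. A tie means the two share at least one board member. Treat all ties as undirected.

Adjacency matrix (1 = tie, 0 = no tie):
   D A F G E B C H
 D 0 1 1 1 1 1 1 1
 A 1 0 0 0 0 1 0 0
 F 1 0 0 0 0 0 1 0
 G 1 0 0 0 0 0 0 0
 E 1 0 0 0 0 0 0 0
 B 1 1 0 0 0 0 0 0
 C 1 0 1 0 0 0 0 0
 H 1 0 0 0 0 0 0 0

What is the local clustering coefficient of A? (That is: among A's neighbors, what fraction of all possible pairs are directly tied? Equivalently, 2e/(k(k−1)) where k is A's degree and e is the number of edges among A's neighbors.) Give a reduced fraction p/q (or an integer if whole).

A's neighbors: B and D (k = 2).
Possible neighbor pairs: C(2,2) = 1. Edges among them: B–D → e = 1.
Clustering(A) = 1/1.

1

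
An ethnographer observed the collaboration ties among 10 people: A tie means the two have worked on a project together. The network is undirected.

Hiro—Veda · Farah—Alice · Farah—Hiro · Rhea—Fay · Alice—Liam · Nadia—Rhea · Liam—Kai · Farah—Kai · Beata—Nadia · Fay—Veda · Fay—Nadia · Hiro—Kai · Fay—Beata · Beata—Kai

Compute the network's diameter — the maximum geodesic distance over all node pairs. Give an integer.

Eccentricity of each node (its greatest distance to any other): Alice:5, Beata:3, Farah:4, Fay:4, Hiro:3, Kai:3, Liam:4, Nadia:4, Rhea:5, Veda:3.
The maximum eccentricity is 5, realized for instance by the pair Alice–Rhea via Alice – Liam – Kai – Beata – Nadia – Rhea. So the diameter is 5.

5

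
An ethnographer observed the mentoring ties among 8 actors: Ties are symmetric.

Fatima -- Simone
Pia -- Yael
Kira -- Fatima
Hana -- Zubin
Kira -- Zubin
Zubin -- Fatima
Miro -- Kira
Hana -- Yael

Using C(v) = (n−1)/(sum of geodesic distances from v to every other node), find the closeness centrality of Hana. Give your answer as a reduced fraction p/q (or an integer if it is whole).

Distances from Hana: Fatima:2, Kira:2, Miro:3, Pia:2, Simone:3, Yael:1, Zubin:1. Sum = 14.
n = 8, so closeness = 7/14 = 1/2.

1/2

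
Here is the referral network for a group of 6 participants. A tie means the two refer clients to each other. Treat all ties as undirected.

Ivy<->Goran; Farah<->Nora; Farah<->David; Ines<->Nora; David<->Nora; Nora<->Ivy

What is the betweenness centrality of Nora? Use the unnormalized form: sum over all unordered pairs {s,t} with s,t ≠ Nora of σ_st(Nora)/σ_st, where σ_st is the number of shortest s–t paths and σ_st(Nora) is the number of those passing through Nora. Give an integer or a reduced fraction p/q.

Pairs whose geodesics pass through Nora — Ines–David: 1; Ines–Ivy: 1; Ines–Goran: 1; Ines–Farah: 1; David–Ivy: 1; David–Goran: 1; Ivy–Farah: 1; Goran–Farah: 1.
All other pairs contribute 0.
Summing the contributions gives betweenness(Nora) = 8.

8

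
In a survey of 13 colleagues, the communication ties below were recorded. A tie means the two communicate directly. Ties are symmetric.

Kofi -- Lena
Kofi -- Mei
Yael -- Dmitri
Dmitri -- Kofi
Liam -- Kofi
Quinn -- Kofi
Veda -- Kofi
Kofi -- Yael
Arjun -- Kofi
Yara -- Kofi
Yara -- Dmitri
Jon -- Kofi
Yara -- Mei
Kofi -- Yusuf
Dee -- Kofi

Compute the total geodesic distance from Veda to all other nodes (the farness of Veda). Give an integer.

23

Distances from Veda: Arjun:2, Dee:2, Dmitri:2, Jon:2, Kofi:1, Lena:2, Liam:2, Mei:2, Quinn:2, Yael:2, Yara:2, Yusuf:2.
Sum = 2 + 2 + 2 + 2 + 1 + 2 + 2 + 2 + 2 + 2 + 2 + 2 = 23.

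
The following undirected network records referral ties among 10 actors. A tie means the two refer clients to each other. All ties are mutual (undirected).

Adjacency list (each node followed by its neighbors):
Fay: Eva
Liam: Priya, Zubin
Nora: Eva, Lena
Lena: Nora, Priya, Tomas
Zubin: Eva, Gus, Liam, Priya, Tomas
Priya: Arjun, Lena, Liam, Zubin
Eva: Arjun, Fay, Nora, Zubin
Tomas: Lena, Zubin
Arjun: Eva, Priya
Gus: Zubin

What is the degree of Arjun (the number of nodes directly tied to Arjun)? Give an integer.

Arjun is directly tied to Eva and Priya. That is 2 neighbors, so the degree of Arjun is 2.

2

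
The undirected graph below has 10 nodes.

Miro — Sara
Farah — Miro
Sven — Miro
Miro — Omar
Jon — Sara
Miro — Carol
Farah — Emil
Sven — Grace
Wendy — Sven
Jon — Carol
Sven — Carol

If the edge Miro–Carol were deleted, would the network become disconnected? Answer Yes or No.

No

Even without that edge, Miro still reaches Carol via Miro – Sven – Carol, so the network stays connected. Not a bridge.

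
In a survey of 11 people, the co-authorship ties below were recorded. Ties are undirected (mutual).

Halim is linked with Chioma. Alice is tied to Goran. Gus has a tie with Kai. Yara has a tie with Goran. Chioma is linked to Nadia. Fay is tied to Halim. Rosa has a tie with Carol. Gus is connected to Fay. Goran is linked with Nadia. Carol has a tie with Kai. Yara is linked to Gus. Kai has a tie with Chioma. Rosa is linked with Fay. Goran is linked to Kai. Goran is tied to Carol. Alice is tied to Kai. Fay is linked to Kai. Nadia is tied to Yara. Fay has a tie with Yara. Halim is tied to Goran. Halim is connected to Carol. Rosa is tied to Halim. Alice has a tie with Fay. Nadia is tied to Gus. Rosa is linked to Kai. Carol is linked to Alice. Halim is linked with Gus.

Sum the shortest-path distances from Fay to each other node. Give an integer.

14

Distances from Fay: Alice:1, Carol:2, Chioma:2, Goran:2, Gus:1, Halim:1, Kai:1, Nadia:2, Rosa:1, Yara:1.
Sum = 1 + 2 + 2 + 2 + 1 + 1 + 1 + 2 + 1 + 1 = 14.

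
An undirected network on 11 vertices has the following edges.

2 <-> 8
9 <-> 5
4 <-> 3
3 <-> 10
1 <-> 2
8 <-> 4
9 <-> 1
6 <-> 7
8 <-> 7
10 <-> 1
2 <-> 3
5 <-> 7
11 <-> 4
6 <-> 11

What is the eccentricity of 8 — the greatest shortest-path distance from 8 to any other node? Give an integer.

3

Distances from 8: 1:2, 2:1, 3:2, 4:1, 5:2, 6:2, 7:1, 9:3, 10:3, 11:2.
The largest is 3 (to 10 and 9), so the eccentricity of 8 is 3.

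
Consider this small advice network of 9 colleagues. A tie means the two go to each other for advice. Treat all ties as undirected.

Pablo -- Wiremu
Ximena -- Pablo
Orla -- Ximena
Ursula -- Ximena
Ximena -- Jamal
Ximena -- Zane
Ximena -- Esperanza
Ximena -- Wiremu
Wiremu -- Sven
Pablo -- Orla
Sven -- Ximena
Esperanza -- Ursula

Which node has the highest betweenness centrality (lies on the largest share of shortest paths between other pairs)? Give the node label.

Ximena

Unnormalized betweenness of each node: Esperanza:0, Jamal:0, Orla:0, Pablo:1/2, Sven:0, Ursula:0, Wiremu:1/2, Ximena:23, Zane:0.
Ximena has the largest value, 23, making it the main broker — the node through which the most shortest paths run.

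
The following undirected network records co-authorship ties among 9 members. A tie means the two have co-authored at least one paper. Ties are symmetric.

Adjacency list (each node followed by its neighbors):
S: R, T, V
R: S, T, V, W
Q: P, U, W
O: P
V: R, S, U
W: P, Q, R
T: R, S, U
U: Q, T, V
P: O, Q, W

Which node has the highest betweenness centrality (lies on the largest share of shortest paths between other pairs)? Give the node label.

R

Unnormalized betweenness of each node: O:0, P:7, Q:5, R:23/3, S:1/3, T:4/3, U:5, V:4/3, W:22/3.
R has the largest value, 23/3, making it the main broker — the node through which the most shortest paths run.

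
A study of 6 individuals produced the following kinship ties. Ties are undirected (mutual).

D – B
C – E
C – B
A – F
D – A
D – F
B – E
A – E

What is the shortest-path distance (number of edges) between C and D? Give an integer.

2

One shortest route is C – B – D, which uses 2 edges, and C and D are not directly tied, so nothing shorter exists. So d(C,D) = 2.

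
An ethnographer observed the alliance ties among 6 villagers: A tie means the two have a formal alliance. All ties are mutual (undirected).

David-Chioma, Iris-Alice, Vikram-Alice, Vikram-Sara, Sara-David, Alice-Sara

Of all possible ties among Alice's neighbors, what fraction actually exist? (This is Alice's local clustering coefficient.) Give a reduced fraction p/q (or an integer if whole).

1/3

Alice's neighbors: Iris, Sara, and Vikram (k = 3).
Possible neighbor pairs: C(3,2) = 3. Edges among them: Sara–Vikram → e = 1.
Clustering(Alice) = 1/3.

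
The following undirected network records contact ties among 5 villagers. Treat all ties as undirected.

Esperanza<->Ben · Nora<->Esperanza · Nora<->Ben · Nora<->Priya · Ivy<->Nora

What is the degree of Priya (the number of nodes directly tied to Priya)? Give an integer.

1

Priya is directly tied to Nora. That is 1 neighbor, so the degree of Priya is 1.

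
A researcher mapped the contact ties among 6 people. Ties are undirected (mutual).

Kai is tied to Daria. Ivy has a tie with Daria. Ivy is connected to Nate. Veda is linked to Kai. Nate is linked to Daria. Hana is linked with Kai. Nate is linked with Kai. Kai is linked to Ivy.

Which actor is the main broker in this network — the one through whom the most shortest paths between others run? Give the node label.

Kai

Unnormalized betweenness of each node: Daria:0, Hana:0, Ivy:0, Kai:7, Nate:0, Veda:0.
Kai has the largest value, 7, making it the main broker — the node through which the most shortest paths run.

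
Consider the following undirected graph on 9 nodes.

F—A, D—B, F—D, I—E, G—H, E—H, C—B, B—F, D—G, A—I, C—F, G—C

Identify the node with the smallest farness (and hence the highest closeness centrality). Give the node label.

F

Farness (sum of distances to all others) for each node — A:16, B:17, C:15, D:15, E:19, F:14, G:15, H:17, I:18.
The smallest farness is 14, for F, so F has the highest closeness.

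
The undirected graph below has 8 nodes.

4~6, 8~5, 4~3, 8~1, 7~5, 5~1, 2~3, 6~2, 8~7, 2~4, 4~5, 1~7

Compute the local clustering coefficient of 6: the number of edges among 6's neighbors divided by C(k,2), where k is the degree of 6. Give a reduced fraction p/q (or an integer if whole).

1

6's neighbors: 2 and 4 (k = 2).
Possible neighbor pairs: C(2,2) = 1. Edges among them: 2–4 → e = 1.
Clustering(6) = 1/1.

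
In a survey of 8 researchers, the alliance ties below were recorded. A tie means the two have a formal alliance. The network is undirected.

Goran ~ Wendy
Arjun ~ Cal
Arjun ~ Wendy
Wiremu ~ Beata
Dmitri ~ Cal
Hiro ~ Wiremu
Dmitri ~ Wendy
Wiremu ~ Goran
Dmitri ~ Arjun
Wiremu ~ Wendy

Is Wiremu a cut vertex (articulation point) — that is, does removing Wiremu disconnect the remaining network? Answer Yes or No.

Removing Wiremu leaves {Arjun, Cal, Dmitri, Goran, and Wendy} with no path to {Hiro}, so the network splits into 3 components. Wiremu is a cut vertex.

Yes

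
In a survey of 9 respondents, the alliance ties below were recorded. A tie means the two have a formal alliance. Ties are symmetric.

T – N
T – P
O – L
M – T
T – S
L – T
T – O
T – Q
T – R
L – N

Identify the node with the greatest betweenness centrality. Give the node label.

T

Unnormalized betweenness of each node: L:1/2, M:0, N:0, O:0, P:0, Q:0, R:0, S:0, T:51/2.
T has the largest value, 51/2, making it the main broker — the node through which the most shortest paths run.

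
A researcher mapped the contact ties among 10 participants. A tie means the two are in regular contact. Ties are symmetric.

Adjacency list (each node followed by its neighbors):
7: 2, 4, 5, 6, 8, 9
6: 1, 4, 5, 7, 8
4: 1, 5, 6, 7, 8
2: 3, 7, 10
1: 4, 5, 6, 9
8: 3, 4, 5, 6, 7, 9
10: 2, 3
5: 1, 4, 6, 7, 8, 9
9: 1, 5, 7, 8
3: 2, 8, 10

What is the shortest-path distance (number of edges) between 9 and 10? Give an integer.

One shortest route is 9 – 8 – 3 – 10, which uses 3 edges, and at distance 2 from 9 we only reach {2, 3, 4, 6}, which does not include 10. So d(9,10) = 3.

3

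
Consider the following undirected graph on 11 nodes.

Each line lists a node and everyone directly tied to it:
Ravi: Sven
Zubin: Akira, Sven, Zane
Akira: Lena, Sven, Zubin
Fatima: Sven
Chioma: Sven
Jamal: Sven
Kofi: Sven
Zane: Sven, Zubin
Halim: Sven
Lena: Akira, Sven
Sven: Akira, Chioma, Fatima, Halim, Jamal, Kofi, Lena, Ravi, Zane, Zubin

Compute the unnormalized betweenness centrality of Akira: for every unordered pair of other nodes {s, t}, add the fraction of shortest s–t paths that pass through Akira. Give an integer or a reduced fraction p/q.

1/2

Pairs whose geodesics pass through Akira — Zubin–Lena: 1/2.
All other pairs contribute 0.
Summing the contributions gives betweenness(Akira) = 1/2.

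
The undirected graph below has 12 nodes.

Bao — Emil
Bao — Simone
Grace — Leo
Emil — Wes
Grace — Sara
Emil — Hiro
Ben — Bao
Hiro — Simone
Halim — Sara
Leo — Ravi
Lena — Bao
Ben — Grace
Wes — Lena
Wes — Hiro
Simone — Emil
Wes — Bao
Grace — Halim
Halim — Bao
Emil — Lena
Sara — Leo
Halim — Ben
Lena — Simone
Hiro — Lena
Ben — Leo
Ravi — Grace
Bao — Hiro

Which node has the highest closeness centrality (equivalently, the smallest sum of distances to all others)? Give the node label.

Bao

Farness (sum of distances to all others) for each node — Bao:16, Ben:18, Emil:22, Grace:22, Halim:18, Hiro:22, Lena:22, Leo:23, Ravi:31, Sara:24, Simone:23, Wes:23.
The smallest farness is 16, for Bao, so Bao has the highest closeness.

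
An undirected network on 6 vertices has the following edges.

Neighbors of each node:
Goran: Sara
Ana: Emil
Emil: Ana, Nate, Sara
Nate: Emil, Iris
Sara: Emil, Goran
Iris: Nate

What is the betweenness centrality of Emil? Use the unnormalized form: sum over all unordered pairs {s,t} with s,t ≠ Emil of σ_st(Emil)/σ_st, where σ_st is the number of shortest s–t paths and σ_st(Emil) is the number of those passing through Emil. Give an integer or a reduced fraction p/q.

8

Pairs whose geodesics pass through Emil — Iris–Goran: 1; Iris–Sara: 1; Iris–Ana: 1; Goran–Nate: 1; Goran–Ana: 1; Sara–Nate: 1; Sara–Ana: 1; Nate–Ana: 1.
All other pairs contribute 0.
Summing the contributions gives betweenness(Emil) = 8.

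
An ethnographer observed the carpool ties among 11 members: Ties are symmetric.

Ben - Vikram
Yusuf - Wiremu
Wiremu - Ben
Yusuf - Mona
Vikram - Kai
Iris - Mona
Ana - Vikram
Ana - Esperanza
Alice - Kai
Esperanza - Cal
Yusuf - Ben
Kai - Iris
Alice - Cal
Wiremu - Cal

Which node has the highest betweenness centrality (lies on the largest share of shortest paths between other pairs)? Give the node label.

Vikram

Unnormalized betweenness of each node: Alice:23/6, Ana:17/6, Ben:35/6, Cal:19/2, Esperanza:7/3, Iris:7/2, Kai:59/6, Mona:3, Vikram:21/2, Wiremu:22/3, Yusuf:13/2.
Vikram has the largest value, 21/2, making it the main broker — the node through which the most shortest paths run.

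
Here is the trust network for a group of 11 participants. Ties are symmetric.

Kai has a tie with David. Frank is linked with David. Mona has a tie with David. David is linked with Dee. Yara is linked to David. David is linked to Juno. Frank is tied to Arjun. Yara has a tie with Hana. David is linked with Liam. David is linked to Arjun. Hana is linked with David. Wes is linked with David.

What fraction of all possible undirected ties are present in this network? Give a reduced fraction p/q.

There are 12 edges and 11 nodes, so the maximum possible is C(11,2) = 55.
Density = 12/55.

12/55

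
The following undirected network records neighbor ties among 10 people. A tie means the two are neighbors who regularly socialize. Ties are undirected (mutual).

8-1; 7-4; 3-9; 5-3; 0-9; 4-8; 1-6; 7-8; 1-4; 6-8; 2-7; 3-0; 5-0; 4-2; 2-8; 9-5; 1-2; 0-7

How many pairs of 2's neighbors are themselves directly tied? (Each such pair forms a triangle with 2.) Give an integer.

2's neighbors: 1, 4, 7, and 8.
Neighbor pairs that are themselves tied: 2–1–4; 2–1–8; 2–4–7; 2–4–8; 2–7–8. Each forms one triangle with 2, for 5 in total.

5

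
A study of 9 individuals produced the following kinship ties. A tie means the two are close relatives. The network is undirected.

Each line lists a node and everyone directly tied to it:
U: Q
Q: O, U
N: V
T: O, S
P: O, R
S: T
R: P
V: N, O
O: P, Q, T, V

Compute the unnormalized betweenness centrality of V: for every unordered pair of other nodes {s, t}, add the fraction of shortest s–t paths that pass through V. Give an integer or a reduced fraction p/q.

7

Pairs whose geodesics pass through V — S–N: 1; U–N: 1; P–N: 1; T–N: 1; O–N: 1; R–N: 1; N–Q: 1.
All other pairs contribute 0.
Summing the contributions gives betweenness(V) = 7.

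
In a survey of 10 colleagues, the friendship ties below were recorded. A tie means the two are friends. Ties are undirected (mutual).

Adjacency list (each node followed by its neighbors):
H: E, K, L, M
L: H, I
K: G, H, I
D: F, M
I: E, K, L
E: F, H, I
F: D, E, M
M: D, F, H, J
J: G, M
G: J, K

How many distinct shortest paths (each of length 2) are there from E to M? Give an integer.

2

The shortest distance is 2. The length-2 paths are: E–F–M; E–H–M.
That gives 2 distinct shortest paths.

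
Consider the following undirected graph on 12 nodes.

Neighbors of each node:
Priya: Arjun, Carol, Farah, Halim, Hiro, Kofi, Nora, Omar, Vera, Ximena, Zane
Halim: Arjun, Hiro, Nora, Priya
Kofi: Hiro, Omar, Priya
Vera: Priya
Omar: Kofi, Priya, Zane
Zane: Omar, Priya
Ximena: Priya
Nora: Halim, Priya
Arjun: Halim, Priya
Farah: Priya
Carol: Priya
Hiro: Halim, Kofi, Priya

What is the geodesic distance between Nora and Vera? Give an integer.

2

One shortest route is Nora – Priya – Vera, which uses 2 edges, and Nora and Vera are not directly tied, so nothing shorter exists. So d(Nora,Vera) = 2.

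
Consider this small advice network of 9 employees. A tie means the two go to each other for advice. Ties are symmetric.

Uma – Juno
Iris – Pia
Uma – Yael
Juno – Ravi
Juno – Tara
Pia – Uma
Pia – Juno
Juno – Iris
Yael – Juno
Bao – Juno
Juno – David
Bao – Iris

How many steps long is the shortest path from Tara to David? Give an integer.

One shortest route is Tara – Juno – David, which uses 2 edges, and Tara and David are not directly tied, so nothing shorter exists. So d(Tara,David) = 2.

2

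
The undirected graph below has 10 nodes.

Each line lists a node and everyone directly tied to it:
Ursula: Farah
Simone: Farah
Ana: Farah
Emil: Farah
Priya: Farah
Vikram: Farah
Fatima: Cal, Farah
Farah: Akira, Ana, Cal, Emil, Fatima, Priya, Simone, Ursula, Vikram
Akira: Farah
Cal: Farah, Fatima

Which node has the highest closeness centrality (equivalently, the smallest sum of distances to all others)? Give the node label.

Farness (sum of distances to all others) for each node — Akira:17, Ana:17, Cal:16, Emil:17, Farah:9, Fatima:16, Priya:17, Simone:17, Ursula:17, Vikram:17.
The smallest farness is 9, for Farah, so Farah has the highest closeness.

Farah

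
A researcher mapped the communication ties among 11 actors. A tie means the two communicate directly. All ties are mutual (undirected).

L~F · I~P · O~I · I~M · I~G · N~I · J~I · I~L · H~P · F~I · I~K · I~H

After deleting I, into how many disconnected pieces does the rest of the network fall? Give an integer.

8

Without I, the remaining ties split the others into: {F, L}; {K}; {G}; {O}; {H, P}; {N}; {J}; {M}.
That's 8 separate components.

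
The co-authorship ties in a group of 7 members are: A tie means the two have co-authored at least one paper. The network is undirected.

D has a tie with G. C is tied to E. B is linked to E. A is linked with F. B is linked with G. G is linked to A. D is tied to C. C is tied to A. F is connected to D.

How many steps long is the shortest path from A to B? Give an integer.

2

One shortest route is A – G – B, which uses 2 edges, and A and B are not directly tied, so nothing shorter exists. So d(A,B) = 2.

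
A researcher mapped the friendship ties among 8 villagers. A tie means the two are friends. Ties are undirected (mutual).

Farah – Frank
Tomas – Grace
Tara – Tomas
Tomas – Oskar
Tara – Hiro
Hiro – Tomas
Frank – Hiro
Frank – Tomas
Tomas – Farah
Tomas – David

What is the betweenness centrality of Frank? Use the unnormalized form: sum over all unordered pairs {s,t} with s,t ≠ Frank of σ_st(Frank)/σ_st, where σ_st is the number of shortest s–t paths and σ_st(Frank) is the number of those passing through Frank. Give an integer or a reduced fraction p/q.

Pairs whose geodesics pass through Frank — Farah–Hiro: 1/2.
All other pairs contribute 0.
Summing the contributions gives betweenness(Frank) = 1/2.

1/2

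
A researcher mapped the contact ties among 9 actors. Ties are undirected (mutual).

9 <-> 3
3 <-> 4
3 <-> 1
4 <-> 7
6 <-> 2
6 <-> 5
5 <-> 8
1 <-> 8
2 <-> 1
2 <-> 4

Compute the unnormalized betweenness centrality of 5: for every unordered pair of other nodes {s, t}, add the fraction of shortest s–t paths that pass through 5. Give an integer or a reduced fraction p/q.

1

Pairs whose geodesics pass through 5 — 6–8: 1.
All other pairs contribute 0.
Summing the contributions gives betweenness(5) = 1.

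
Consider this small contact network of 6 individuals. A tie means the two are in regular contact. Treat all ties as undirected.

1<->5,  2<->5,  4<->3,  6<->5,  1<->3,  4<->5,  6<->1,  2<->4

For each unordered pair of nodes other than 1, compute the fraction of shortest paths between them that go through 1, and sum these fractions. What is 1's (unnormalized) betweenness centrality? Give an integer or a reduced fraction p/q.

Pairs whose geodesics pass through 1 — 5–3: 1/2; 6–3: 1.
All other pairs contribute 0.
Summing the contributions gives betweenness(1) = 3/2.

3/2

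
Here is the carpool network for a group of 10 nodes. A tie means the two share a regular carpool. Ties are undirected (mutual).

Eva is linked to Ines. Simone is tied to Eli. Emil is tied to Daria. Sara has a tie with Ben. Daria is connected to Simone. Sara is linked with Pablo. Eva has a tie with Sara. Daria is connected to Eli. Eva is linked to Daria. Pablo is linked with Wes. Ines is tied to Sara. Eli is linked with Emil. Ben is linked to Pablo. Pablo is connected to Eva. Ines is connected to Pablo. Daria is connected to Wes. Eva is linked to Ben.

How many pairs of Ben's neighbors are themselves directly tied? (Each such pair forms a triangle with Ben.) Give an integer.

Ben's neighbors: Eva, Pablo, and Sara.
Neighbor pairs that are themselves tied: Ben–Eva–Pablo; Ben–Eva–Sara; Ben–Pablo–Sara. Each forms one triangle with Ben, for 3 in total.

3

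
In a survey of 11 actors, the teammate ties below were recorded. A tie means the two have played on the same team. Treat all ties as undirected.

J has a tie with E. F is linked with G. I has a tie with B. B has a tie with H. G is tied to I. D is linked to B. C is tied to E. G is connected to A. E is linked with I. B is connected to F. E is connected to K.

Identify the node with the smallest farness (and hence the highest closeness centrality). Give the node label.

Farness (sum of distances to all others) for each node — A:31, B:20, C:29, D:29, E:20, F:25, G:22, H:29, I:17, J:29, K:29.
The smallest farness is 17, for I, so I has the highest closeness.

I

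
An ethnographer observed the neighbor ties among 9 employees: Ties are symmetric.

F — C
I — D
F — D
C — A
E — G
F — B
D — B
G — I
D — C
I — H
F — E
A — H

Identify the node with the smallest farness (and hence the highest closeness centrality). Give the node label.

D

Farness (sum of distances to all others) for each node — A:17, B:17, C:14, D:12, E:16, F:13, G:17, H:17, I:13.
The smallest farness is 12, for D, so D has the highest closeness.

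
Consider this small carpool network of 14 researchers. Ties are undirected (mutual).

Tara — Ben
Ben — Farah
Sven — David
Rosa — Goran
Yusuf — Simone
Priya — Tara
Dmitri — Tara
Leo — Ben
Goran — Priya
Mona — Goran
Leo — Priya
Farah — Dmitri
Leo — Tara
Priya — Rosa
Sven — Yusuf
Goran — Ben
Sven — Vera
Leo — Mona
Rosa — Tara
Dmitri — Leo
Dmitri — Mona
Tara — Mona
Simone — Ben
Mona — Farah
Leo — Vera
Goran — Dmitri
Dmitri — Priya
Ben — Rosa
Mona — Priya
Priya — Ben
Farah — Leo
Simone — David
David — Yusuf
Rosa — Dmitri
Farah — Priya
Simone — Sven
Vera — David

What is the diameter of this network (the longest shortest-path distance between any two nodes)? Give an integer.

4

Eccentricity of each node (its greatest distance to any other): Ben:2, David:3, Dmitri:4, Farah:3, Goran:3, Leo:3, Mona:4, Priya:3, Rosa:3, Simone:3, Sven:3, Tara:3, Vera:3, Yusuf:4.
The maximum eccentricity is 4, realized for instance by the pair Dmitri–Yusuf via Dmitri – Leo – Vera – David – Yusuf. So the diameter is 4.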